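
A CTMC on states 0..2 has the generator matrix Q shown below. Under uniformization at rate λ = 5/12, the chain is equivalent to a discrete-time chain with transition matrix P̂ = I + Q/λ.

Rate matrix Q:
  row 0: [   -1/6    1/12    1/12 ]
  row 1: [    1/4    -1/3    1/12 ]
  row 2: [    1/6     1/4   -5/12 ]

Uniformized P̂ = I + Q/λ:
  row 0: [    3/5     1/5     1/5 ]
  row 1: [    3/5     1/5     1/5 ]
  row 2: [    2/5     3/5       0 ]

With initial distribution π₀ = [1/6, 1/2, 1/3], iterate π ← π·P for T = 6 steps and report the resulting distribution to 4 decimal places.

t=0: π = [0.1667, 0.5000, 0.3333]
t=1: π = [0.5333, 0.3333, 0.1333]
t=2: π = [0.5733, 0.2533, 0.1733]
t=3: π = [0.5653, 0.2693, 0.1653]
t=4: π = [0.5669, 0.2661, 0.1669]
t=5: π = [0.5666, 0.2668, 0.1666]
t=6: π = [0.5667, 0.2666, 0.1667]

π = [0.5667, 0.2666, 0.1667]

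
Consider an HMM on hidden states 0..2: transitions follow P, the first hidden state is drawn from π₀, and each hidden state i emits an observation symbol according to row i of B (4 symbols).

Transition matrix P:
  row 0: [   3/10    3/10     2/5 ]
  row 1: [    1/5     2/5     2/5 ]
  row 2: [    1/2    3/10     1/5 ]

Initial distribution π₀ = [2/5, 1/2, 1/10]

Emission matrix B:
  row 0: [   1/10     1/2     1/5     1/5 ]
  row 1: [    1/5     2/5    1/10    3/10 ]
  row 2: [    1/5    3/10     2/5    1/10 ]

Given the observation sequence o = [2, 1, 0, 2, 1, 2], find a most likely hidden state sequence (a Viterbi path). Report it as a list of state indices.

path = [0, 1, 1, 2, 0, 2]

t=0: δ = [8.000e-02, 5.000e-02, 4.000e-02]  (obs o_0=2)
t=1: δ = [1.200e-02, 9.600e-03, 9.600e-03]  ψ = [0, 0, 0]  (obs o_1=1)
t=2: δ = [4.800e-04, 7.680e-04, 9.600e-04]  ψ = [2, 1, 0]  (obs o_2=0)
t=3: δ = [9.600e-05, 3.072e-05, 1.229e-04]  ψ = [2, 1, 1]  (obs o_3=2)
t=4: δ = [3.072e-05, 1.475e-05, 1.152e-05]  ψ = [2, 2, 0]  (obs o_4=1)
t=5: δ = [1.843e-06, 9.216e-07, 4.915e-06]  ψ = [0, 0, 0]  (obs o_5=2)
backtrack: best end state = 2; path = [0, 1, 1, 2, 0, 2]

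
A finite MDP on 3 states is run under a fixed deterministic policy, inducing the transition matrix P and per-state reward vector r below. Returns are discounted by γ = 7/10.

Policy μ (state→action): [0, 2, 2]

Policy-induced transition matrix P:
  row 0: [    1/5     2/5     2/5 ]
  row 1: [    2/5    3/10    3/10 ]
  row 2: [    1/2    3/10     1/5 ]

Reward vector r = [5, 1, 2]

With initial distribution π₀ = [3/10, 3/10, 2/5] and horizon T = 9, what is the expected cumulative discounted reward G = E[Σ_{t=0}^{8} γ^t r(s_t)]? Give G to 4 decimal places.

G = 8.6664

t=0: π = [0.3000, 0.3000, 0.4000], E[r] = 2.6000, γ^t·E[r] = 2.600000, running G = 2.600000
t=1: π = [0.3800, 0.3300, 0.2900], E[r] = 2.8100, γ^t·E[r] = 1.967000, running G = 4.567000
t=2: π = [0.3530, 0.3380, 0.3090], E[r] = 2.7210, γ^t·E[r] = 1.333290, running G = 5.900290
t=3: π = [0.3603, 0.3353, 0.3044], E[r] = 2.7456, γ^t·E[r] = 0.941741, running G = 6.842031
t=4: π = [0.3584, 0.3360, 0.3056], E[r] = 2.7391, γ^t·E[r] = 0.657660, running G = 7.499691
t=5: π = [0.3589, 0.3358, 0.3053], E[r] = 2.7408, γ^t·E[r] = 0.460648, running G = 7.960339
t=6: π = [0.3588, 0.3359, 0.3054], E[r] = 2.7404, γ^t·E[r] = 0.322401, running G = 8.282740
t=7: π = [0.3588, 0.3359, 0.3053], E[r] = 2.7405, γ^t·E[r] = 0.225690, running G = 8.508431
t=8: π = [0.3588, 0.3359, 0.3053], E[r] = 2.7405, γ^t·E[r] = 0.157982, running G = 8.666413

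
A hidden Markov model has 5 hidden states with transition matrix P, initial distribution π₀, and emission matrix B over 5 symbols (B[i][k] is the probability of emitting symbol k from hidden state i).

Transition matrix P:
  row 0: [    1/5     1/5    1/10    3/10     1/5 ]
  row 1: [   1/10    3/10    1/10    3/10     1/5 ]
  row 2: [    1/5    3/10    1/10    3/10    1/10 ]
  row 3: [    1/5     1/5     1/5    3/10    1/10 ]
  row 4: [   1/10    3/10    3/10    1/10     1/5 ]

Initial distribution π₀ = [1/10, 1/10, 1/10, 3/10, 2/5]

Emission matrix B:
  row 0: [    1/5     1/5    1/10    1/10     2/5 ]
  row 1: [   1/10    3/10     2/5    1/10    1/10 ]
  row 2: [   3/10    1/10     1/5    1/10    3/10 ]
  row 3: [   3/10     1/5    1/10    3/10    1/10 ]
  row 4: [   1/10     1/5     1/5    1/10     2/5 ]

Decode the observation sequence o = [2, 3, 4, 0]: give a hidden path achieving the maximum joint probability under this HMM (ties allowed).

path = [1, 3, 0, 3]

t=0: δ = [1.000e-02, 4.000e-02, 2.000e-02, 3.000e-02, 8.000e-02]  (obs o_0=2)
t=1: δ = [8.000e-04, 2.400e-03, 2.400e-03, 3.600e-03, 1.600e-03]  ψ = [4, 4, 4, 1, 4]  (obs o_1=3)
t=2: δ = [2.880e-04, 7.200e-05, 2.160e-04, 1.080e-04, 1.920e-04]  ψ = [3, 1, 3, 3, 1]  (obs o_2=4)
t=3: δ = [1.152e-05, 6.480e-06, 1.728e-05, 2.592e-05, 5.760e-06]  ψ = [0, 2, 4, 0, 0]  (obs o_3=0)
backtrack: best end state = 3; path = [1, 3, 0, 3]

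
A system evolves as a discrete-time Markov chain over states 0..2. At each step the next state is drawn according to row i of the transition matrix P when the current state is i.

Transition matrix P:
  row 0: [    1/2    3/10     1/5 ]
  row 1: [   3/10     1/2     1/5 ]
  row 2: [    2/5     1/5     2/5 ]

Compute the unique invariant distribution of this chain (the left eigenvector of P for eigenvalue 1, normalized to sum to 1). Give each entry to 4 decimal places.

π = [0.4063, 0.3438, 0.2500]

Balance equations π_j = Σ_i π_i·P[i][j]:
  π_0 = 1/2·π_0 + 3/10·π_1 + 2/5·π_2
  π_1 = 3/10·π_0 + 1/2·π_1 + 1/5·π_2
  normalize: π_0 + π_1 + π_2 = 1
Solving the linear system gives exactly π = [13/32, 11/32, 1/4].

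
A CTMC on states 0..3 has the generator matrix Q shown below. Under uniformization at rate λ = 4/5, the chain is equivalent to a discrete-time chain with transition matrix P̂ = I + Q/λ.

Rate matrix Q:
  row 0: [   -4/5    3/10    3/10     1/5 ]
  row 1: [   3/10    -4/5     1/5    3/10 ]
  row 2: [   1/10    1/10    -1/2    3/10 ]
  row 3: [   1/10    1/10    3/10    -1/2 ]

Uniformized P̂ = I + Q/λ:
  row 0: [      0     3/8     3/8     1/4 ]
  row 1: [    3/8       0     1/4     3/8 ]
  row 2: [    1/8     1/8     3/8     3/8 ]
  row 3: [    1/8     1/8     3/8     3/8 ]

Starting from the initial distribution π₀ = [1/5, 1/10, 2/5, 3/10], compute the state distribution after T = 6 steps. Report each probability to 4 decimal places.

t=0: π = [0.2000, 0.1000, 0.4000, 0.3000]
t=1: π = [0.1250, 0.1625, 0.3625, 0.3500]
t=2: π = [0.1500, 0.1359, 0.3547, 0.3594]
t=3: π = [0.1402, 0.1455, 0.3580, 0.3563]
t=4: π = [0.1438, 0.1419, 0.3568, 0.3575]
t=5: π = [0.1425, 0.1432, 0.3573, 0.3570]
t=6: π = [0.1430, 0.1427, 0.3571, 0.3572]

π = [0.1430, 0.1427, 0.3571, 0.3572]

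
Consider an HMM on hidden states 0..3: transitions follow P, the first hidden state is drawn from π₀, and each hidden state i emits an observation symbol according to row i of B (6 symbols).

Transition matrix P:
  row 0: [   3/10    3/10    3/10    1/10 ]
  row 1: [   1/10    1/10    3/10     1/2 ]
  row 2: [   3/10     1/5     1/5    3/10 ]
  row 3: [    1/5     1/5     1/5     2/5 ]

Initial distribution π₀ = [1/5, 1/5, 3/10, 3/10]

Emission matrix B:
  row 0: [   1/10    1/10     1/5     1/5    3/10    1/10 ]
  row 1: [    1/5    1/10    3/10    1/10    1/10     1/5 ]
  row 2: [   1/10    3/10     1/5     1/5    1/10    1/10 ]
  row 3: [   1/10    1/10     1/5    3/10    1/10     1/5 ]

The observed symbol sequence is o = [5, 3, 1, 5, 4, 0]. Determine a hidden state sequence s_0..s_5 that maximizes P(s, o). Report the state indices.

t=0: δ = [2.000e-02, 4.000e-02, 3.000e-02, 6.000e-02]  (obs o_0=5)
t=1: δ = [2.400e-03, 1.200e-03, 2.400e-03, 7.200e-03]  ψ = [3, 3, 1, 3]  (obs o_1=3)
t=2: δ = [1.440e-04, 1.440e-04, 4.320e-04, 2.880e-04]  ψ = [3, 3, 3, 3]  (obs o_2=1)
t=3: δ = [1.296e-05, 1.728e-05, 8.640e-06, 2.592e-05]  ψ = [2, 2, 2, 2]  (obs o_3=5)
t=4: δ = [1.555e-06, 5.184e-07, 5.184e-07, 1.037e-06]  ψ = [3, 3, 1, 3]  (obs o_4=4)
t=5: δ = [4.666e-08, 9.331e-08, 4.666e-08, 4.147e-08]  ψ = [0, 0, 0, 3]  (obs o_5=0)
backtrack: best end state = 1; path = [3, 3, 2, 3, 0, 1]

path = [3, 3, 2, 3, 0, 1]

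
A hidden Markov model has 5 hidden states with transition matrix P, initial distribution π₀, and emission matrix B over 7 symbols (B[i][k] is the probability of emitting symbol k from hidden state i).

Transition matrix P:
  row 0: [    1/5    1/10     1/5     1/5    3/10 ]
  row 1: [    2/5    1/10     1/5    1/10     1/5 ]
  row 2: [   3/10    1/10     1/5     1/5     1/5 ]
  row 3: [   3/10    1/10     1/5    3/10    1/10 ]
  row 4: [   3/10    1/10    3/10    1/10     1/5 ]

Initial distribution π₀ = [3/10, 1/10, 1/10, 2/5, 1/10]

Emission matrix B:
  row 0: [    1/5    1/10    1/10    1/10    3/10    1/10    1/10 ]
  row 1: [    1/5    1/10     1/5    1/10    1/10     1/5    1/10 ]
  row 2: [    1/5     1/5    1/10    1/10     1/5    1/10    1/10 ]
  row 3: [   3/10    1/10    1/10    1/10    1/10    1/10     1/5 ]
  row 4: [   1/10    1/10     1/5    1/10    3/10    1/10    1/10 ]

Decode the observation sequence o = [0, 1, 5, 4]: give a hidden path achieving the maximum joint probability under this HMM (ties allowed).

t=0: δ = [6.000e-02, 2.000e-02, 2.000e-02, 1.200e-01, 1.000e-02]  (obs o_0=0)
t=1: δ = [3.600e-03, 1.200e-03, 4.800e-03, 3.600e-03, 1.800e-03]  ψ = [3, 3, 3, 3, 0]  (obs o_1=1)
t=2: δ = [1.440e-04, 9.600e-05, 9.600e-05, 1.080e-04, 1.080e-04]  ψ = [2, 2, 2, 3, 0]  (obs o_2=5)
t=3: δ = [1.152e-05, 1.440e-06, 6.480e-06, 3.240e-06, 1.296e-05]  ψ = [1, 0, 4, 3, 0]  (obs o_3=4)
backtrack: best end state = 4; path = [3, 2, 0, 4]

path = [3, 2, 0, 4]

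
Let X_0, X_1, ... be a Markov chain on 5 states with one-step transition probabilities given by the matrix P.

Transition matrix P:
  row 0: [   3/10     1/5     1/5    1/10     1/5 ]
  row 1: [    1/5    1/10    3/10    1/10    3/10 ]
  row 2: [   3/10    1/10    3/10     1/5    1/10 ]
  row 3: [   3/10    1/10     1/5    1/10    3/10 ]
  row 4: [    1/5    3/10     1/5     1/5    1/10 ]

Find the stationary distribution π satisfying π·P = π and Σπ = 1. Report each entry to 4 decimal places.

Balance equations π_j = Σ_i π_i·P[i][j]:
  π_0 = 3/10·π_0 + 1/5·π_1 + 3/10·π_2 + 3/10·π_3 + 1/5·π_4
  π_1 = 1/5·π_0 + 1/10·π_1 + 1/10·π_2 + 1/10·π_3 + 3/10·π_4
  π_2 = 1/5·π_0 + 3/10·π_1 + 3/10·π_2 + 1/5·π_3 + 1/5·π_4
  π_3 = 1/10·π_0 + 1/10·π_1 + 1/5·π_2 + 1/10·π_3 + 1/5·π_4
  normalize: π_0 + π_1 + π_2 + π_3 + π_4 = 1
Solving the linear system gives exactly π = [1435/5419, 889/5419, 1303/5419, 774/5419, 1018/5419].

π = [0.2648, 0.1641, 0.2405, 0.1428, 0.1879]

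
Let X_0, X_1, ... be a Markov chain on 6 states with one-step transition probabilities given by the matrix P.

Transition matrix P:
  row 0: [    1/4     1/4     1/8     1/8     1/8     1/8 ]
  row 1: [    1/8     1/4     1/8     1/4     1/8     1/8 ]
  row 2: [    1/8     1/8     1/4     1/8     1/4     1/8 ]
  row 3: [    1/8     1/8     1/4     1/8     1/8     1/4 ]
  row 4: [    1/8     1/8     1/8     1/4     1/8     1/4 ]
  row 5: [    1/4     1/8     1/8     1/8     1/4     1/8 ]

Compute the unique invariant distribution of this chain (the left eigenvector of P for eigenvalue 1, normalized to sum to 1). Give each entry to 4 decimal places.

π = [0.1667, 0.1667, 0.1667, 0.1667, 0.1667, 0.1667]

Balance equations π_j = Σ_i π_i·P[i][j]:
  π_0 = 1/4·π_0 + 1/8·π_1 + 1/8·π_2 + 1/8·π_3 + 1/8·π_4 + 1/4·π_5
  π_1 = 1/4·π_0 + 1/4·π_1 + 1/8·π_2 + 1/8·π_3 + 1/8·π_4 + 1/8·π_5
  π_2 = 1/8·π_0 + 1/8·π_1 + 1/4·π_2 + 1/4·π_3 + 1/8·π_4 + 1/8·π_5
  π_3 = 1/8·π_0 + 1/4·π_1 + 1/8·π_2 + 1/8·π_3 + 1/4·π_4 + 1/8·π_5
  π_4 = 1/8·π_0 + 1/8·π_1 + 1/4·π_2 + 1/8·π_3 + 1/8·π_4 + 1/4·π_5
  normalize: π_0 + π_1 + π_2 + π_3 + π_4 + π_5 = 1
Solving the linear system gives exactly π = [1/6, 1/6, 1/6, 1/6, 1/6, 1/6].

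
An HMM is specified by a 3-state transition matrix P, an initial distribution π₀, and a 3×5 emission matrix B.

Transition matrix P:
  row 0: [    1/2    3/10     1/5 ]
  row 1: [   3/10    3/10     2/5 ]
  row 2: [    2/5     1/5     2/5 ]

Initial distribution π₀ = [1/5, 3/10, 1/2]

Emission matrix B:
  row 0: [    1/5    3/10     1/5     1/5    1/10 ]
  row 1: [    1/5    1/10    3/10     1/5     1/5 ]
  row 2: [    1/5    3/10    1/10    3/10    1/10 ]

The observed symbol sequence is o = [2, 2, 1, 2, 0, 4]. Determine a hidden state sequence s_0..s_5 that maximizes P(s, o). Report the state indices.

t=0: δ = [4.000e-02, 9.000e-02, 5.000e-02]  (obs o_0=2)
t=1: δ = [5.400e-03, 8.100e-03, 3.600e-03]  ψ = [1, 1, 1]  (obs o_1=2)
t=2: δ = [8.100e-04, 2.430e-04, 9.720e-04]  ψ = [0, 1, 1]  (obs o_2=1)
t=3: δ = [8.100e-05, 7.290e-05, 3.888e-05]  ψ = [0, 0, 2]  (obs o_3=2)
t=4: δ = [8.100e-06, 4.860e-06, 5.832e-06]  ψ = [0, 0, 1]  (obs o_4=0)
t=5: δ = [4.050e-07, 4.860e-07, 2.333e-07]  ψ = [0, 0, 2]  (obs o_5=4)
backtrack: best end state = 1; path = [1, 0, 0, 0, 0, 1]

path = [1, 0, 0, 0, 0, 1]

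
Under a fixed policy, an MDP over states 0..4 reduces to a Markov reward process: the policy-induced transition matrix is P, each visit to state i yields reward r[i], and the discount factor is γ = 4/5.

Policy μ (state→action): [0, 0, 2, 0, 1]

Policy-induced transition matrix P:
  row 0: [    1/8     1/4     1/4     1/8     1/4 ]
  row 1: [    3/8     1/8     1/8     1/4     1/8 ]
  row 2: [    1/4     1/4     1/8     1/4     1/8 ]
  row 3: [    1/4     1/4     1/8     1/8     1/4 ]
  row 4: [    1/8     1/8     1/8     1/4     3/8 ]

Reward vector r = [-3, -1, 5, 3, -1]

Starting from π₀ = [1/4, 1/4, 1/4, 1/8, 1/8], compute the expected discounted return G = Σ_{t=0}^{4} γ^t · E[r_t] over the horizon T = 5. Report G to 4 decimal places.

G = 1.1440

t=0: π = [0.2500, 0.2500, 0.2500, 0.1250, 0.1250], E[r] = 0.5000, γ^t·E[r] = 0.500000, running G = 0.500000
t=1: π = [0.2344, 0.2031, 0.1563, 0.2031, 0.2031], E[r] = 0.2813, γ^t·E[r] = 0.225000, running G = 0.725000
t=2: π = [0.2207, 0.1992, 0.1543, 0.1953, 0.2305], E[r] = 0.2656, γ^t·E[r] = 0.170000, running G = 0.895000
t=3: π = [0.2185, 0.1963, 0.1526, 0.1980, 0.2346], E[r] = 0.2705, γ^t·E[r] = 0.138500, running G = 1.033500
t=4: π = [0.2179, 0.1961, 0.1523, 0.1979, 0.2357], E[r] = 0.2698, γ^t·E[r] = 0.110525, running G = 1.144025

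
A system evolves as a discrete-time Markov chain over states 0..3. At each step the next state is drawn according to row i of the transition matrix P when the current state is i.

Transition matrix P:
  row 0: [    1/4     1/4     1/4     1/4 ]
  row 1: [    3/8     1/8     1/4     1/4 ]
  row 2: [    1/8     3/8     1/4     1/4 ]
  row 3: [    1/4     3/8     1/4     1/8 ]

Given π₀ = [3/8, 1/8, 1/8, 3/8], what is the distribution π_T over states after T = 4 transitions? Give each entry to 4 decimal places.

π = [0.2532, 0.2745, 0.2500, 0.2223]

t=0: π = [0.3750, 0.1250, 0.1250, 0.3750]
t=1: π = [0.2500, 0.2969, 0.2500, 0.2031]
t=2: π = [0.2559, 0.2695, 0.2500, 0.2246]
t=3: π = [0.2524, 0.2756, 0.2500, 0.2219]
t=4: π = [0.2532, 0.2745, 0.2500, 0.2223]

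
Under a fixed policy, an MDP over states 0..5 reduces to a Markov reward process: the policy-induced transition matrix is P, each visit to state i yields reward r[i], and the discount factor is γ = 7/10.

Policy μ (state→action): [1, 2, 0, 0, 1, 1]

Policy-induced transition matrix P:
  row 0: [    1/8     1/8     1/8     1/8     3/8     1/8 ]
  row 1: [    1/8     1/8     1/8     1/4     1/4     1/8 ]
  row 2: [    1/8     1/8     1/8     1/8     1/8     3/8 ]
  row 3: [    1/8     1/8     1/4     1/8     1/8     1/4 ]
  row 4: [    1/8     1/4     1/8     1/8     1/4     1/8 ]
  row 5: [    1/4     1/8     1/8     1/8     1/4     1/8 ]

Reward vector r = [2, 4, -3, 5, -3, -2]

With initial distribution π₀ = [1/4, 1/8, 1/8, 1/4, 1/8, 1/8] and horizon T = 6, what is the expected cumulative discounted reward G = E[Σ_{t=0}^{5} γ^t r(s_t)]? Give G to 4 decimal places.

t=0: π = [0.2500, 0.1250, 0.1250, 0.2500, 0.1250, 0.1250], E[r] = 1.2500, γ^t·E[r] = 1.250000, running G = 1.250000
t=1: π = [0.1406, 0.1406, 0.1563, 0.1406, 0.2344, 0.1875], E[r] = 0.0000, γ^t·E[r] = 0.000000, running G = 1.250000
t=2: π = [0.1484, 0.1543, 0.1426, 0.1426, 0.2305, 0.1816], E[r] = 0.1445, γ^t·E[r] = 0.070820, running G = 1.320820
t=3: π = [0.1477, 0.1538, 0.1428, 0.1443, 0.2329, 0.1785], E[r] = 0.1479, γ^t·E[r] = 0.050747, running G = 1.371567
t=4: π = [0.1473, 0.1541, 0.1430, 0.1442, 0.2326, 0.1787], E[r] = 0.1479, γ^t·E[r] = 0.035508, running G = 1.407075
t=5: π = [0.1473, 0.1541, 0.1430, 0.1443, 0.2325, 0.1788], E[r] = 0.1481, γ^t·E[r] = 0.024894, running G = 1.431969

G = 1.4320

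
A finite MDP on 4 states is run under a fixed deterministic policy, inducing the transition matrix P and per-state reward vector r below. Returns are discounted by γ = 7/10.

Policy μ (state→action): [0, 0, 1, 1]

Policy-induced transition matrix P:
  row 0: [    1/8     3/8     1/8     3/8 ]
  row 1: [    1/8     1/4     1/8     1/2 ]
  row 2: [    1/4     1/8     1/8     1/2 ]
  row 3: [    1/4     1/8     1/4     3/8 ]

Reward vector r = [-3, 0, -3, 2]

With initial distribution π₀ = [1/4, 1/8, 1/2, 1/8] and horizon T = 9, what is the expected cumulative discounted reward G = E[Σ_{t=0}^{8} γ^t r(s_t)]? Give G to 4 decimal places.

G = -2.5283

t=0: π = [0.2500, 0.1250, 0.5000, 0.1250], E[r] = -2.0000, γ^t·E[r] = -2.000000, running G = -2.000000
t=1: π = [0.2031, 0.2031, 0.1406, 0.4531], E[r] = -0.1250, γ^t·E[r] = -0.087500, running G = -2.087500
t=2: π = [0.1992, 0.2012, 0.1816, 0.4180], E[r] = -0.3066, γ^t·E[r] = -0.150254, running G = -2.237754
t=3: π = [0.2000, 0.2000, 0.1772, 0.4229], E[r] = -0.2859, γ^t·E[r] = -0.098060, running G = -2.335814
t=4: π = [0.2000, 0.2000, 0.1779, 0.4221], E[r] = -0.2893, γ^t·E[r] = -0.069463, running G = -2.405276
t=5: π = [0.2000, 0.2000, 0.1778, 0.4222], E[r] = -0.2888, γ^t·E[r] = -0.048547, running G = -2.453823
t=6: π = [0.2000, 0.2000, 0.1778, 0.4222], E[r] = -0.2889, γ^t·E[r] = -0.033988, running G = -2.487811
t=7: π = [0.2000, 0.2000, 0.1778, 0.4222], E[r] = -0.2889, γ^t·E[r] = -0.023791, running G = -2.511602
t=8: π = [0.2000, 0.2000, 0.1778, 0.4222], E[r] = -0.2889, γ^t·E[r] = -0.016654, running G = -2.528256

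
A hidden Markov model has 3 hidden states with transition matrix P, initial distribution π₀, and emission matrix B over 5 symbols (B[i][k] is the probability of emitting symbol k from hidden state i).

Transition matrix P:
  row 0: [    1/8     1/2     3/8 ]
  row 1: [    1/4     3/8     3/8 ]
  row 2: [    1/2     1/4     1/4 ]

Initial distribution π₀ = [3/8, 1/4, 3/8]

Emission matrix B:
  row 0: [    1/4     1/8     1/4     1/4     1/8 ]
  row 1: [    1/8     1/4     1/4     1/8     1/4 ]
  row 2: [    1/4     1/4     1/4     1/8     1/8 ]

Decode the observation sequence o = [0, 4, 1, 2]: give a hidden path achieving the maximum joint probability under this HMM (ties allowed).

t=0: δ = [9.375e-02, 3.125e-02, 9.375e-02]  (obs o_0=0)
t=1: δ = [5.859e-03, 1.172e-02, 4.395e-03]  ψ = [2, 0, 0]  (obs o_1=4)
t=2: δ = [3.662e-04, 1.099e-03, 1.099e-03]  ψ = [1, 1, 1]  (obs o_2=1)
t=3: δ = [1.373e-04, 1.030e-04, 1.030e-04]  ψ = [2, 1, 1]  (obs o_3=2)
backtrack: best end state = 0; path = [0, 1, 2, 0]

path = [0, 1, 2, 0]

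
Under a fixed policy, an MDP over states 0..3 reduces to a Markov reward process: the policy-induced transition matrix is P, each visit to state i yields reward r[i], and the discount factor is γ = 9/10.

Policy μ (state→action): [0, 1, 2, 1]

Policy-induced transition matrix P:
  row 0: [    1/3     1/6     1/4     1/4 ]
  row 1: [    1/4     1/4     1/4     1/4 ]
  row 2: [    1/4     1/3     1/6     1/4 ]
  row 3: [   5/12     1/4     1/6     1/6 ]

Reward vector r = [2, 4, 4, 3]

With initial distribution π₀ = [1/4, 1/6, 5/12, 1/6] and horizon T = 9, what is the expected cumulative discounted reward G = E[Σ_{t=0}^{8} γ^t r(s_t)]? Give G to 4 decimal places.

t=0: π = [0.2500, 0.1667, 0.4167, 0.1667], E[r] = 3.3333, γ^t·E[r] = 3.333333, running G = 3.333333
t=1: π = [0.2986, 0.2639, 0.2014, 0.2361], E[r] = 3.1667, γ^t·E[r] = 2.850000, running G = 6.183333
t=2: π = [0.3142, 0.2419, 0.2135, 0.2303], E[r] = 3.1412, γ^t·E[r] = 2.544375, running G = 8.727708
t=3: π = [0.3146, 0.2416, 0.2130, 0.2308], E[r] = 3.1400, γ^t·E[r] = 2.289094, running G = 11.016802
t=4: π = [0.3147, 0.2415, 0.2130, 0.2308], E[r] = 3.1399, γ^t·E[r] = 2.060068, running G = 13.076870
t=5: π = [0.3147, 0.2415, 0.2130, 0.2308], E[r] = 3.1399, γ^t·E[r] = 1.854057, running G = 14.930927
t=6: π = [0.3147, 0.2415, 0.2130, 0.2308], E[r] = 3.1399, γ^t·E[r] = 1.668650, running G = 16.599578
t=7: π = [0.3147, 0.2415, 0.2130, 0.2308], E[r] = 3.1399, γ^t·E[r] = 1.501785, running G = 18.101363
t=8: π = [0.3147, 0.2415, 0.2130, 0.2308], E[r] = 3.1399, γ^t·E[r] = 1.351607, running G = 19.452970

G = 19.4530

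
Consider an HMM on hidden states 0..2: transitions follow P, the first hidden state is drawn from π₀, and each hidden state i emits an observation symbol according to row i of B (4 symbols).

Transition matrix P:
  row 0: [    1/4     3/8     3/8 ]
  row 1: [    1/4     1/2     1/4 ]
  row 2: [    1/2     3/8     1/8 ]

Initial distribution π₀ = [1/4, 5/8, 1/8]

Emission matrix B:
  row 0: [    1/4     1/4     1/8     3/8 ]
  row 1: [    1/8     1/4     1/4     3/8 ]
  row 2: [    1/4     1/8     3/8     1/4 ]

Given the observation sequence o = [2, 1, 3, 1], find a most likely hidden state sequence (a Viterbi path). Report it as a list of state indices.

t=0: δ = [3.125e-02, 1.562e-01, 4.688e-02]  (obs o_0=2)
t=1: δ = [9.766e-03, 1.953e-02, 4.883e-03]  ψ = [1, 1, 1]  (obs o_1=1)
t=2: δ = [1.831e-03, 3.662e-03, 1.221e-03]  ψ = [1, 1, 1]  (obs o_2=3)
t=3: δ = [2.289e-04, 4.578e-04, 1.144e-04]  ψ = [1, 1, 1]  (obs o_3=1)
backtrack: best end state = 1; path = [1, 1, 1, 1]

path = [1, 1, 1, 1]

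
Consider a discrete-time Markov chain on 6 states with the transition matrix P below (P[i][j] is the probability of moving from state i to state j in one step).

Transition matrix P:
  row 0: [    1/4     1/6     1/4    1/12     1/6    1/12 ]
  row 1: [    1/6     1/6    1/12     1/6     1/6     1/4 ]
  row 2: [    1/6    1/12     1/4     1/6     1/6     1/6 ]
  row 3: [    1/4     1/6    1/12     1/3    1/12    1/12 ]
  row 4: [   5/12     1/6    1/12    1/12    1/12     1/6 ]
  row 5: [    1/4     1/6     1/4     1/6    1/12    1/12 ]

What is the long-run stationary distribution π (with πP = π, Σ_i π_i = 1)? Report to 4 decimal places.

π = [0.2445, 0.1520, 0.1758, 0.1624, 0.1310, 0.1342]

Balance equations π_j = Σ_i π_i·P[i][j]:
  π_0 = 1/4·π_0 + 1/6·π_1 + 1/6·π_2 + 1/4·π_3 + 5/12·π_4 + 1/4·π_5
  π_1 = 1/6·π_0 + 1/6·π_1 + 1/12·π_2 + 1/6·π_3 + 1/6·π_4 + 1/6·π_5
  π_2 = 1/4·π_0 + 1/12·π_1 + 1/4·π_2 + 1/12·π_3 + 1/12·π_4 + 1/4·π_5
  π_3 = 1/12·π_0 + 1/6·π_1 + 1/6·π_2 + 1/3·π_3 + 1/12·π_4 + 1/6·π_5
  π_4 = 1/6·π_0 + 1/6·π_1 + 1/6·π_2 + 1/12·π_3 + 1/12·π_4 + 1/12·π_5
  normalize: π_0 + π_1 + π_2 + π_3 + π_4 + π_5 = 1
Solving the linear system gives exactly π = [24946/102019, 15509/102019, 17930/102019, 33145/204038, 13367/102019, 27389/204038].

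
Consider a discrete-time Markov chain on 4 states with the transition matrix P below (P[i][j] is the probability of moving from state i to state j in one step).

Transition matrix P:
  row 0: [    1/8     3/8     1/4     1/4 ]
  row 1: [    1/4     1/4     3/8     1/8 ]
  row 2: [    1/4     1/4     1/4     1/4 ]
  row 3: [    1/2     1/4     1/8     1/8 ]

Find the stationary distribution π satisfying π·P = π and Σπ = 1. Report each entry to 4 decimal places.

Balance equations π_j = Σ_i π_i·P[i][j]:
  π_0 = 1/8·π_0 + 1/4·π_1 + 1/4·π_2 + 1/2·π_3
  π_1 = 3/8·π_0 + 1/4·π_1 + 1/4·π_2 + 1/4·π_3
  π_2 = 1/4·π_0 + 3/8·π_1 + 1/4·π_2 + 1/8·π_3
  normalize: π_0 + π_1 + π_2 + π_3 = 1
Solving the linear system gives exactly π = [86/325, 92/325, 17/65, 62/325].

π = [0.2646, 0.2831, 0.2615, 0.1908]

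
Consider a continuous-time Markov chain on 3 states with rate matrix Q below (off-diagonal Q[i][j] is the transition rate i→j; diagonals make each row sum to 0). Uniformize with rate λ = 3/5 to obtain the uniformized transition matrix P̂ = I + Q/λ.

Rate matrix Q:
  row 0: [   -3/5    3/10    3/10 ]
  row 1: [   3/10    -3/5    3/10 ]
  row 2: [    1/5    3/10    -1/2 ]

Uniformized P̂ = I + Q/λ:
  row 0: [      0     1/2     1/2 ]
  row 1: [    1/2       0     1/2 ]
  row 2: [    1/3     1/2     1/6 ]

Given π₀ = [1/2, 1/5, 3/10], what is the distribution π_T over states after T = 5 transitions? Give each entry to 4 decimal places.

t=0: π = [0.5000, 0.2000, 0.3000]
t=1: π = [0.2000, 0.4000, 0.4000]
t=2: π = [0.3333, 0.3000, 0.3667]
t=3: π = [0.2722, 0.3500, 0.3778]
t=4: π = [0.3009, 0.3250, 0.3741]
t=5: π = [0.2872, 0.3375, 0.3753]

π = [0.2872, 0.3375, 0.3753]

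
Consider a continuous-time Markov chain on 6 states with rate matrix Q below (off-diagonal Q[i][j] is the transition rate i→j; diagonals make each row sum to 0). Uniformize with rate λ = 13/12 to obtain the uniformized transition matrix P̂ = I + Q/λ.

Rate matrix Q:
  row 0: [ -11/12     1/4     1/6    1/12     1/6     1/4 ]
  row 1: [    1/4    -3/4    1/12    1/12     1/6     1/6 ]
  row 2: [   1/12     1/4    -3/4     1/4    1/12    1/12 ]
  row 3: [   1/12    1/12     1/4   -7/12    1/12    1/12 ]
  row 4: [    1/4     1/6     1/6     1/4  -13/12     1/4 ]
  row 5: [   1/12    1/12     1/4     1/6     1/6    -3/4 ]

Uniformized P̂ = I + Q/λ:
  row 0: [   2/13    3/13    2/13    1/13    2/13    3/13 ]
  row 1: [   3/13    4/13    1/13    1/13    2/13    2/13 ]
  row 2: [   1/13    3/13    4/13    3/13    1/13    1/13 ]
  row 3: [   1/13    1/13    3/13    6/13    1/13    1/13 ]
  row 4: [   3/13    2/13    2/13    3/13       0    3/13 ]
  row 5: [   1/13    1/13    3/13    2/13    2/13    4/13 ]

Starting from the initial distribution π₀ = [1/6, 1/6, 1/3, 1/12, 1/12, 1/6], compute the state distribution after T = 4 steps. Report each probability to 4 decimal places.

t=0: π = [0.1667, 0.1667, 0.3333, 0.0833, 0.0833, 0.1667]
t=1: π = [0.1282, 0.1987, 0.2115, 0.1859, 0.1090, 0.1667]
t=2: π = [0.1341, 0.1834, 0.1982, 0.2106, 0.1065, 0.1672]
t=3: π = [0.1318, 0.1786, 0.1993, 0.2176, 0.1060, 0.1666]
t=4: π = [0.1308, 0.1772, 0.2003, 0.2204, 0.1055, 0.1657]

π = [0.1308, 0.1772, 0.2003, 0.2204, 0.1055, 0.1657]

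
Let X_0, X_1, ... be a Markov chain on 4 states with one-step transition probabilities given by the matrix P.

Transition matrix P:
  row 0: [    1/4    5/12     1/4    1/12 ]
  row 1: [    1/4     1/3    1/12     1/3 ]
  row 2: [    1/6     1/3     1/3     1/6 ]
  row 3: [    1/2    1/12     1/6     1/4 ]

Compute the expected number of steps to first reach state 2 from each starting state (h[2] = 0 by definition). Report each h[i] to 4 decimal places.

First-step conditioning: h[2] = 0; for i ≠ 2, h[i] = 1 + Σ_k P[i][k]·h[k].
  h[0] = 1 + 1/4·h[0] + 5/12·h[1] + 1/12·h[3]
  h[1] = 1 + 1/4·h[0] + 1/3·h[1] + 1/3·h[3]
  h[3] = 1 + 1/2·h[0] + 1/12·h[1] + 1/4·h[3]
Solving the 3×3 linear system over states ≠ 2 gives exactly h = [284/51, 110/17, 0, 98/17] (h[2] = 0 is the target).

h = [5.5686, 6.4706, 0.0000, 5.7647]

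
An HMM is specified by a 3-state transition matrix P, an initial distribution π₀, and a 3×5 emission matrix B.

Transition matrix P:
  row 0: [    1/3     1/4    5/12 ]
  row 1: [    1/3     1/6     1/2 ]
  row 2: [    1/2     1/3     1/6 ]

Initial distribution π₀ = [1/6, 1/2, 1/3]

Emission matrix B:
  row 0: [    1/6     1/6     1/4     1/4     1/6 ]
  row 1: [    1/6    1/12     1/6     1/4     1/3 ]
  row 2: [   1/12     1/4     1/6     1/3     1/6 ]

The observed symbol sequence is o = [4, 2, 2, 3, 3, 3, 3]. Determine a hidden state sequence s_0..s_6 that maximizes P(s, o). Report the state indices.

t=0: δ = [2.778e-02, 1.667e-01, 5.556e-02]  (obs o_0=4)
t=1: δ = [1.389e-02, 4.630e-03, 1.389e-02]  ψ = [1, 1, 1]  (obs o_1=2)
t=2: δ = [1.736e-03, 7.716e-04, 9.645e-04]  ψ = [2, 2, 0]  (obs o_2=2)
t=3: δ = [1.447e-04, 1.085e-04, 2.411e-04]  ψ = [0, 0, 0]  (obs o_3=3)
t=4: δ = [3.014e-05, 2.009e-05, 2.009e-05]  ψ = [2, 2, 0]  (obs o_4=3)
t=5: δ = [2.512e-06, 1.884e-06, 4.186e-06]  ψ = [0, 0, 0]  (obs o_5=3)
t=6: δ = [5.233e-07, 3.489e-07, 3.489e-07]  ψ = [2, 2, 0]  (obs o_6=3)
backtrack: best end state = 0; path = [1, 2, 0, 2, 0, 2, 0]

path = [1, 2, 0, 2, 0, 2, 0]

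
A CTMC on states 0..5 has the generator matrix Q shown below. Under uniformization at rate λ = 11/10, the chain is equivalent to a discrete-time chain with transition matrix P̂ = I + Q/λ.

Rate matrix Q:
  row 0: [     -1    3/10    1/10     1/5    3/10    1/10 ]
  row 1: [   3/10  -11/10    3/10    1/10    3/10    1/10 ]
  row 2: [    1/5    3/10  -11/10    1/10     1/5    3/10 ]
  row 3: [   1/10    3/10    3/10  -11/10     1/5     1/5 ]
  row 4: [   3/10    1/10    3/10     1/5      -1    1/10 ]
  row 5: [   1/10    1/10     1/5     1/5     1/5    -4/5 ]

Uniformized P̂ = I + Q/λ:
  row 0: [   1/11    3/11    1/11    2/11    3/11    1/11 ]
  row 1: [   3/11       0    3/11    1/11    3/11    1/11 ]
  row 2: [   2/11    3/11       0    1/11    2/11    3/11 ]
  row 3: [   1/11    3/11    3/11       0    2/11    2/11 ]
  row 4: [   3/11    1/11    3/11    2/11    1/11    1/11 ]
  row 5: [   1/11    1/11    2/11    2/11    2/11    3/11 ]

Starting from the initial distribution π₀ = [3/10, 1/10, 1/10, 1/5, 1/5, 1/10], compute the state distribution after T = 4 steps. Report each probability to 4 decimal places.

t=0: π = [0.3000, 0.1000, 0.1000, 0.2000, 0.2000, 0.1000]
t=1: π = [0.1545, 0.1909, 0.1818, 0.1273, 0.2000, 0.1455]
t=2: π = [0.1785, 0.1579, 0.1818, 0.1248, 0.1950, 0.1620]
t=3: π = [0.1716, 0.1648, 0.1760, 0.1282, 0.1947, 0.1648]
t=4: π = [0.1723, 0.1624, 0.1786, 0.1275, 0.1947, 0.1645]

π = [0.1723, 0.1624, 0.1786, 0.1275, 0.1947, 0.1645]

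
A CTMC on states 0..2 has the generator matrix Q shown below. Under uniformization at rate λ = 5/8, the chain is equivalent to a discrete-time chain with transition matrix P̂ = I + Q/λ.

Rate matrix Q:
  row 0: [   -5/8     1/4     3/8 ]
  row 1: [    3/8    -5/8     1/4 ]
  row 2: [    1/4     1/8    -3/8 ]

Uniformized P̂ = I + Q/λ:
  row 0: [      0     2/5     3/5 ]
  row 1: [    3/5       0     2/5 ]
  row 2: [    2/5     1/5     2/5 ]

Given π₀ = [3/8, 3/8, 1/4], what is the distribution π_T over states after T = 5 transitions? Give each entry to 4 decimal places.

π = [0.3182, 0.2188, 0.4630]

t=0: π = [0.3750, 0.3750, 0.2500]
t=1: π = [0.3250, 0.2000, 0.4750]
t=2: π = [0.3100, 0.2250, 0.4650]
t=3: π = [0.3210, 0.2170, 0.4620]
t=4: π = [0.3150, 0.2208, 0.4642]
t=5: π = [0.3182, 0.2188, 0.4630]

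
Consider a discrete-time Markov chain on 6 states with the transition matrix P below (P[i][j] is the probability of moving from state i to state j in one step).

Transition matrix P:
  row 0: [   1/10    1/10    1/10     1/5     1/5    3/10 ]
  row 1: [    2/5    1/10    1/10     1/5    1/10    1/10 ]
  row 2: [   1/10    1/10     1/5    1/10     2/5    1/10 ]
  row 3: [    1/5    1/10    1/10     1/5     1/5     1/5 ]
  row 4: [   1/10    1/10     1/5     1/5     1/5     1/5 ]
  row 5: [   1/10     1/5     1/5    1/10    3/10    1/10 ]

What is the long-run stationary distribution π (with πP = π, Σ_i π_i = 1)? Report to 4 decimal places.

Balance equations π_j = Σ_i π_i·P[i][j]:
  π_0 = 1/10·π_0 + 2/5·π_1 + 1/10·π_2 + 1/5·π_3 + 1/10·π_4 + 1/10·π_5
  π_1 = 1/10·π_0 + 1/10·π_1 + 1/10·π_2 + 1/10·π_3 + 1/10·π_4 + 1/5·π_5
  π_2 = 1/10·π_0 + 1/10·π_1 + 1/5·π_2 + 1/10·π_3 + 1/5·π_4 + 1/5·π_5
  π_3 = 1/5·π_0 + 1/5·π_1 + 1/10·π_2 + 1/5·π_3 + 1/5·π_4 + 1/10·π_5
  π_4 = 1/5·π_0 + 1/10·π_1 + 2/5·π_2 + 1/5·π_3 + 1/5·π_4 + 3/10·π_5
  normalize: π_0 + π_1 + π_2 + π_3 + π_4 + π_5 = 1
Solving the linear system gives exactly π = [16637/109561, 12827/109561, 17133/109561, 18328/109561, 25927/109561, 18709/109561].

π = [0.1519, 0.1171, 0.1564, 0.1673, 0.2366, 0.1708]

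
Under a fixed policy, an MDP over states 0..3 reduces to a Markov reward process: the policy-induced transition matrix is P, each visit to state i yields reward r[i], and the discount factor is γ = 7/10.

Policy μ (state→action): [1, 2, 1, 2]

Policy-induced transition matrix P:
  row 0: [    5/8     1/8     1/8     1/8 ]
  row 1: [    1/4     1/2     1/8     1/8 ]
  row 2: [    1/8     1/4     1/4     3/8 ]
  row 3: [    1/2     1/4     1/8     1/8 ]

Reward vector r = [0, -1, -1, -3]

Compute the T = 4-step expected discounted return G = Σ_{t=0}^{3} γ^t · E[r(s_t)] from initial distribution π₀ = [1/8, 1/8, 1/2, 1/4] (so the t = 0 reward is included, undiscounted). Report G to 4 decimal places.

G = -2.9880

t=0: π = [0.1250, 0.1250, 0.5000, 0.2500], E[r] = -1.3750, γ^t·E[r] = -1.375000, running G = -1.375000
t=1: π = [0.2969, 0.2656, 0.1875, 0.2500], E[r] = -1.2031, γ^t·E[r] = -0.842188, running G = -2.217188
t=2: π = [0.4004, 0.2793, 0.1484, 0.1719], E[r] = -0.9434, γ^t·E[r] = -0.462246, running G = -2.679434
t=3: π = [0.4246, 0.2698, 0.1436, 0.1621], E[r] = -0.8997, γ^t·E[r] = -0.308583, running G = -2.988016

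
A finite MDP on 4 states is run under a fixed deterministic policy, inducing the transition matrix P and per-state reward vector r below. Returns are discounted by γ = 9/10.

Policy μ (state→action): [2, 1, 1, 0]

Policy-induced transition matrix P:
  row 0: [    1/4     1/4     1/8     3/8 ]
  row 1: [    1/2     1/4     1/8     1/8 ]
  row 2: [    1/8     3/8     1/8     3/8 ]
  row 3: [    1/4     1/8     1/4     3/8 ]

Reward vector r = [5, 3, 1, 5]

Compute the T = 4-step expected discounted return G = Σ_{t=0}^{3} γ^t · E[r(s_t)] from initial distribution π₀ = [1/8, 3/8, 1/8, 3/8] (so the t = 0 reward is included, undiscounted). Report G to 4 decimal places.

t=0: π = [0.1250, 0.3750, 0.1250, 0.3750], E[r] = 3.7500, γ^t·E[r] = 3.750000, running G = 3.750000
t=1: π = [0.3281, 0.2188, 0.1719, 0.2813], E[r] = 3.8750, γ^t·E[r] = 3.487500, running G = 7.237500
t=2: π = [0.2832, 0.2363, 0.1602, 0.3203], E[r] = 3.8867, γ^t·E[r] = 3.148242, running G = 10.385742
t=3: π = [0.2891, 0.2300, 0.1650, 0.3159], E[r] = 3.8799, γ^t·E[r] = 2.828435, running G = 13.214177

G = 13.2142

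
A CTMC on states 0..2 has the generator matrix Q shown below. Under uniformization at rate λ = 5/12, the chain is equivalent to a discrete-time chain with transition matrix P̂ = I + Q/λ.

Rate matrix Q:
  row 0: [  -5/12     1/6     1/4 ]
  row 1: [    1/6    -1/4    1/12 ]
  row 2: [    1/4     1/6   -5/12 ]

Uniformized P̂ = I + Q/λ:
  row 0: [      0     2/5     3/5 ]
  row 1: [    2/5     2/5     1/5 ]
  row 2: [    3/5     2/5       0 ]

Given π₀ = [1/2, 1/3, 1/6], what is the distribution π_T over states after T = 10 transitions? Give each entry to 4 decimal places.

π = [0.3259, 0.4000, 0.2741]

t=0: π = [0.5000, 0.3333, 0.1667]
t=1: π = [0.2333, 0.4000, 0.3667]
t=2: π = [0.3800, 0.4000, 0.2200]
t=3: π = [0.2920, 0.4000, 0.3080]
t=4: π = [0.3448, 0.4000, 0.2552]
t=5: π = [0.3131, 0.4000, 0.2869]
t=6: π = [0.3321, 0.4000, 0.2679]
t=7: π = [0.3207, 0.4000, 0.2793]
t=8: π = [0.3276, 0.4000, 0.2724]
t=9: π = [0.3235, 0.4000, 0.2765]
t=10: π = [0.3259, 0.4000, 0.2741]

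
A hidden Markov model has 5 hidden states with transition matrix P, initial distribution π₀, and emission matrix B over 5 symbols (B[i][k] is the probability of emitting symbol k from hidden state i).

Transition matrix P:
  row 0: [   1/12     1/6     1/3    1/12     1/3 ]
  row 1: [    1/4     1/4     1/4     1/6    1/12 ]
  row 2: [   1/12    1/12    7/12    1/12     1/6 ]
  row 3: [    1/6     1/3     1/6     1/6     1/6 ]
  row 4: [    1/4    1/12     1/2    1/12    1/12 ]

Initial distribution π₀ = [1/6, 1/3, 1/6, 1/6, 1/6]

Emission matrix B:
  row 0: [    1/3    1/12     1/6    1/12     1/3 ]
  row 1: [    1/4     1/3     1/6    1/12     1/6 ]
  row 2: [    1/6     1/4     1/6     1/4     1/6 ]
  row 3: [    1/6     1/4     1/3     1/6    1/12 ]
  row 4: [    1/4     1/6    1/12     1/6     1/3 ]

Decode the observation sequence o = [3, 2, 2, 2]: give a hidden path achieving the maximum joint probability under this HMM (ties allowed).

t=0: δ = [1.389e-02, 2.778e-02, 4.167e-02, 2.778e-02, 2.778e-02]  (obs o_0=3)
t=1: δ = [1.157e-03, 1.543e-03, 4.051e-03, 1.543e-03, 5.787e-04]  ψ = [1, 3, 2, 1, 2]  (obs o_1=2)
t=2: δ = [6.430e-05, 8.573e-05, 3.938e-04, 1.125e-04, 5.626e-05]  ψ = [1, 3, 2, 2, 2]  (obs o_2=2)
t=3: δ = [5.470e-06, 6.251e-06, 3.829e-05, 1.094e-05, 5.470e-06]  ψ = [2, 3, 2, 2, 2]  (obs o_3=2)
backtrack: best end state = 2; path = [2, 2, 2, 2]

path = [2, 2, 2, 2]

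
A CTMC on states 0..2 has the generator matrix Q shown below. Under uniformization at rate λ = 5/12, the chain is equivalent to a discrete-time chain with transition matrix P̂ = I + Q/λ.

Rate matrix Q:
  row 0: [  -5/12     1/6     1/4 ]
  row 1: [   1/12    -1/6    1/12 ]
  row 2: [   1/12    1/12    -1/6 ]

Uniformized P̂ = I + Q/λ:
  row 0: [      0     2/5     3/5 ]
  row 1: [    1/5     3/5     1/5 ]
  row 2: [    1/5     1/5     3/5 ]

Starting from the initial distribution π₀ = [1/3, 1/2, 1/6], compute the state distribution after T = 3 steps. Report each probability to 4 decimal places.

t=0: π = [0.3333, 0.5000, 0.1667]
t=1: π = [0.1333, 0.4667, 0.4000]
t=2: π = [0.1733, 0.4133, 0.4133]
t=3: π = [0.1653, 0.4000, 0.4347]

π = [0.1653, 0.4000, 0.4347]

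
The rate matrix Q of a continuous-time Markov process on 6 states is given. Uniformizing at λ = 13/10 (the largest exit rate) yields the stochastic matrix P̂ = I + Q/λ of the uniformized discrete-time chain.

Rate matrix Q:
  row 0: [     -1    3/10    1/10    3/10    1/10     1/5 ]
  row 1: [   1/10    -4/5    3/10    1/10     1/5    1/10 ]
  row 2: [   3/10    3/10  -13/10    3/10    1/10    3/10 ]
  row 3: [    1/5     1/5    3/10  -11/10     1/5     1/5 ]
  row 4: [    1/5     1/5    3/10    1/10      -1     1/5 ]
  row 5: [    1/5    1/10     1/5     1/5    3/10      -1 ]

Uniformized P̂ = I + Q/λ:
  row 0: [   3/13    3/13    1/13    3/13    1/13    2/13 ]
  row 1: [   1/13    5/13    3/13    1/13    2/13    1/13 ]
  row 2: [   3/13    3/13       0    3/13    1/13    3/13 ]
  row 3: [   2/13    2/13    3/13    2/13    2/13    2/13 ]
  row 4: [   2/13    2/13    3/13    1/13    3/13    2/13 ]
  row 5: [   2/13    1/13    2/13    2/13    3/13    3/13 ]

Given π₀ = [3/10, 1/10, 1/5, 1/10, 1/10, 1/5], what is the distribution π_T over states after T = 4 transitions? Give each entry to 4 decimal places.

t=0: π = [0.3000, 0.1000, 0.2000, 0.1000, 0.1000, 0.2000]
t=1: π = [0.1846, 0.2000, 0.1231, 0.1769, 0.1385, 0.1769]
t=2: π = [0.1621, 0.2101, 0.1604, 0.1515, 0.1544, 0.1615]
t=3: π = [0.1625, 0.2147, 0.1564, 0.1506, 0.1533, 0.1624]
t=4: π = [0.1619, 0.2154, 0.1572, 0.1501, 0.1536, 0.1619]

π = [0.1619, 0.2154, 0.1572, 0.1501, 0.1536, 0.1619]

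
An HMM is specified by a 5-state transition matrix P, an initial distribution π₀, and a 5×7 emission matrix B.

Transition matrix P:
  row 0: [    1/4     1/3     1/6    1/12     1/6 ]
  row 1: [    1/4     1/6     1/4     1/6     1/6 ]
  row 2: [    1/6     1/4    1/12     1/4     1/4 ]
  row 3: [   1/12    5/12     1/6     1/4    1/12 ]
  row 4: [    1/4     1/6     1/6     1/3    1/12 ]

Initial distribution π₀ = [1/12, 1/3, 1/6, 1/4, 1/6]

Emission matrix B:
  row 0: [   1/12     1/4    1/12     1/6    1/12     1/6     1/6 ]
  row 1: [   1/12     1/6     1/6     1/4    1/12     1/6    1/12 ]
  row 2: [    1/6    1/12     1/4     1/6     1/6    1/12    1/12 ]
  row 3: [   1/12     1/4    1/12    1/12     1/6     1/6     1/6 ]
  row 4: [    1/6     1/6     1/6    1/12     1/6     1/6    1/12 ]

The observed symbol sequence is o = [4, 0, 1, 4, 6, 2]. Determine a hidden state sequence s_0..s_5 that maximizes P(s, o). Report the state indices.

path = [2, 4, 3, 3, 3, 1]

t=0: δ = [6.944e-03, 2.778e-02, 2.778e-02, 4.167e-02, 2.778e-02]  (obs o_0=4)
t=1: δ = [5.787e-04, 1.447e-03, 1.157e-03, 8.681e-04, 1.157e-03]  ψ = [1, 3, 1, 3, 2]  (obs o_1=0)
t=2: δ = [9.042e-05, 6.028e-05, 3.014e-05, 9.645e-05, 4.823e-05]  ψ = [1, 3, 1, 4, 2]  (obs o_2=1)
t=3: δ = [1.884e-06, 3.349e-06, 2.679e-06, 4.019e-06, 2.512e-06]  ψ = [0, 3, 3, 3, 0]  (obs o_3=4)
t=4: δ = [1.395e-07, 1.395e-07, 6.977e-08, 1.674e-07, 5.582e-08]  ψ = [1, 3, 1, 3, 2]  (obs o_4=6)
t=5: δ = [2.907e-09, 1.163e-08, 8.721e-09, 3.489e-09, 3.876e-09]  ψ = [0, 3, 1, 3, 0]  (obs o_5=2)
backtrack: best end state = 1; path = [2, 4, 3, 3, 3, 1]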